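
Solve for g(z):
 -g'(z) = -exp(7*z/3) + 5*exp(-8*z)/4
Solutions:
 g(z) = C1 + 3*exp(7*z/3)/7 + 5*exp(-8*z)/32


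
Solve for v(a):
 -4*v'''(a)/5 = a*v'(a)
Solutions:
 v(a) = C1 + Integral(C2*airyai(-10^(1/3)*a/2) + C3*airybi(-10^(1/3)*a/2), a)


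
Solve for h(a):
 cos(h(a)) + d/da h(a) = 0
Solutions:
 h(a) = pi - asin((C1 + exp(2*a))/(C1 - exp(2*a)))
 h(a) = asin((C1 + exp(2*a))/(C1 - exp(2*a)))


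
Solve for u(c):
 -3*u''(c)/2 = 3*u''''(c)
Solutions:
 u(c) = C1 + C2*c + C3*sin(sqrt(2)*c/2) + C4*cos(sqrt(2)*c/2)


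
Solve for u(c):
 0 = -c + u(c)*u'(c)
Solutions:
 u(c) = -sqrt(C1 + c^2)
 u(c) = sqrt(C1 + c^2)


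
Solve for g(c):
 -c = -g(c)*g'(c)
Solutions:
 g(c) = -sqrt(C1 + c^2)
 g(c) = sqrt(C1 + c^2)


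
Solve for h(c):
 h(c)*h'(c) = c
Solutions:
 h(c) = -sqrt(C1 + c^2)
 h(c) = sqrt(C1 + c^2)


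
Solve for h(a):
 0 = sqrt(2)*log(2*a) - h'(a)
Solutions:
 h(a) = C1 + sqrt(2)*a*log(a) - sqrt(2)*a + sqrt(2)*a*log(2)


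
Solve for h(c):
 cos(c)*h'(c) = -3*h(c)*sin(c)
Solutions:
 h(c) = C1*cos(c)^3


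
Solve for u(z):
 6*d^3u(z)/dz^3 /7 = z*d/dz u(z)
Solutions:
 u(z) = C1 + Integral(C2*airyai(6^(2/3)*7^(1/3)*z/6) + C3*airybi(6^(2/3)*7^(1/3)*z/6), z)


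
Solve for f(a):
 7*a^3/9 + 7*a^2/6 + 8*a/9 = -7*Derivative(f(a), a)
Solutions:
 f(a) = C1 - a^4/36 - a^3/18 - 4*a^2/63


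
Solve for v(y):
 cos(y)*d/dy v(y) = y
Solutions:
 v(y) = C1 + Integral(y/cos(y), y)


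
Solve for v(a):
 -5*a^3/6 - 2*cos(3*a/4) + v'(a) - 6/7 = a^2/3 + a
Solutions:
 v(a) = C1 + 5*a^4/24 + a^3/9 + a^2/2 + 6*a/7 + 8*sin(3*a/4)/3


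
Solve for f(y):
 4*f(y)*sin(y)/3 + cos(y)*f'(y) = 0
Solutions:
 f(y) = C1*cos(y)^(4/3)


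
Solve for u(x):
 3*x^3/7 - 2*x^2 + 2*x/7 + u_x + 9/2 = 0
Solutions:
 u(x) = C1 - 3*x^4/28 + 2*x^3/3 - x^2/7 - 9*x/2


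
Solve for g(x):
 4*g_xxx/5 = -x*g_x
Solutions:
 g(x) = C1 + Integral(C2*airyai(-10^(1/3)*x/2) + C3*airybi(-10^(1/3)*x/2), x)


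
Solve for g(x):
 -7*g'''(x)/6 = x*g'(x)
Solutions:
 g(x) = C1 + Integral(C2*airyai(-6^(1/3)*7^(2/3)*x/7) + C3*airybi(-6^(1/3)*7^(2/3)*x/7), x)


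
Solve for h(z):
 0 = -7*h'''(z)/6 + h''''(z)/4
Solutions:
 h(z) = C1 + C2*z + C3*z^2 + C4*exp(14*z/3)


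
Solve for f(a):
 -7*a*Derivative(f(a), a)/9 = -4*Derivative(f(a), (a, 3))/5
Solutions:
 f(a) = C1 + Integral(C2*airyai(210^(1/3)*a/6) + C3*airybi(210^(1/3)*a/6), a)


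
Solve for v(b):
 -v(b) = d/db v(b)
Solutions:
 v(b) = C1*exp(-b)


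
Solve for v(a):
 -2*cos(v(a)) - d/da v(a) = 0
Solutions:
 v(a) = pi - asin((C1 + exp(4*a))/(C1 - exp(4*a)))
 v(a) = asin((C1 + exp(4*a))/(C1 - exp(4*a)))


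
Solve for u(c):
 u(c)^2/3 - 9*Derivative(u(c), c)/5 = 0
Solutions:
 u(c) = -27/(C1 + 5*c)


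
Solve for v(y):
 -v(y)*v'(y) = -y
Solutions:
 v(y) = -sqrt(C1 + y^2)
 v(y) = sqrt(C1 + y^2)


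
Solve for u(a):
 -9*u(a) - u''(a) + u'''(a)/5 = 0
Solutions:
 u(a) = C1*exp(a*(-2^(2/3)*5^(1/3)*(63*sqrt(21) + 293)^(1/3) - 10*2^(1/3)*5^(2/3)/(63*sqrt(21) + 293)^(1/3) + 20)/12)*sin(10^(1/3)*sqrt(3)*a*(-2^(1/3)*(63*sqrt(21) + 293)^(1/3) + 10*5^(1/3)/(63*sqrt(21) + 293)^(1/3))/12) + C2*exp(a*(-2^(2/3)*5^(1/3)*(63*sqrt(21) + 293)^(1/3) - 10*2^(1/3)*5^(2/3)/(63*sqrt(21) + 293)^(1/3) + 20)/12)*cos(10^(1/3)*sqrt(3)*a*(-2^(1/3)*(63*sqrt(21) + 293)^(1/3) + 10*5^(1/3)/(63*sqrt(21) + 293)^(1/3))/12) + C3*exp(a*(10*2^(1/3)*5^(2/3)/(63*sqrt(21) + 293)^(1/3) + 10 + 2^(2/3)*5^(1/3)*(63*sqrt(21) + 293)^(1/3))/6)


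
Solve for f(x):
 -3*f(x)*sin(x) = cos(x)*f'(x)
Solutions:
 f(x) = C1*cos(x)^3


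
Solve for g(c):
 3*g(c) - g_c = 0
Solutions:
 g(c) = C1*exp(3*c)


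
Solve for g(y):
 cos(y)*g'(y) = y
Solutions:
 g(y) = C1 + Integral(y/cos(y), y)


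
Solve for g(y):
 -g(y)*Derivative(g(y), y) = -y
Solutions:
 g(y) = -sqrt(C1 + y^2)
 g(y) = sqrt(C1 + y^2)


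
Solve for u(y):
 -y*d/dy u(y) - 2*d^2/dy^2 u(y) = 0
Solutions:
 u(y) = C1 + C2*erf(y/2)


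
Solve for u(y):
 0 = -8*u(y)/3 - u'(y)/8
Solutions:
 u(y) = C1*exp(-64*y/3)


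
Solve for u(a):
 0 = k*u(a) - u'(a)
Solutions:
 u(a) = C1*exp(a*k)


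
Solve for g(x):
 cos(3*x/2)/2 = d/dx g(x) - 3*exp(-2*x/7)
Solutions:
 g(x) = C1 + sin(3*x/2)/3 - 21*exp(-2*x/7)/2


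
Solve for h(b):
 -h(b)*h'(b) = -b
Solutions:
 h(b) = -sqrt(C1 + b^2)
 h(b) = sqrt(C1 + b^2)


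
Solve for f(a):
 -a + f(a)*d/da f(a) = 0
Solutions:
 f(a) = -sqrt(C1 + a^2)
 f(a) = sqrt(C1 + a^2)


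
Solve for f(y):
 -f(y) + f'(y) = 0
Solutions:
 f(y) = C1*exp(y)


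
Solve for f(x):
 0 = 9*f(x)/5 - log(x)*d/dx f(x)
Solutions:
 f(x) = C1*exp(9*li(x)/5)


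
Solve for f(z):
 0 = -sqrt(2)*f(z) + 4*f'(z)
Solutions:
 f(z) = C1*exp(sqrt(2)*z/4)


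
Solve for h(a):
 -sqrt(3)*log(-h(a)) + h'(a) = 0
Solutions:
 -li(-h(a)) = C1 + sqrt(3)*a


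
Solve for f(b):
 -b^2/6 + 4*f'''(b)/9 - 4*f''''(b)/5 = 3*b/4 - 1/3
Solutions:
 f(b) = C1 + C2*b + C3*b^2 + C4*exp(5*b/9) + b^5/160 + 81*b^4/640 + 629*b^3/800


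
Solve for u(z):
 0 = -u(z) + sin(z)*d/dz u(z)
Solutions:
 u(z) = C1*sqrt(cos(z) - 1)/sqrt(cos(z) + 1)


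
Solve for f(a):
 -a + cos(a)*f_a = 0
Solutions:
 f(a) = C1 + Integral(a/cos(a), a)


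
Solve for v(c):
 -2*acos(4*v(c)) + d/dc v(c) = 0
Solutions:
 Integral(1/acos(4*_y), (_y, v(c))) = C1 + 2*c


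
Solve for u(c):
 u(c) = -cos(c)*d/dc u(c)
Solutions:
 u(c) = C1*sqrt(sin(c) - 1)/sqrt(sin(c) + 1)


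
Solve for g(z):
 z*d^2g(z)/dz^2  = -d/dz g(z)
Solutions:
 g(z) = C1 + C2*log(z)


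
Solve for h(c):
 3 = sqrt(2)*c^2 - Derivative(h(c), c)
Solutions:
 h(c) = C1 + sqrt(2)*c^3/3 - 3*c


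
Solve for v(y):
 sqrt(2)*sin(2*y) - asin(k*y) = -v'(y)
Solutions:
 v(y) = C1 + Piecewise((y*asin(k*y) + sqrt(-k^2*y^2 + 1)/k, Ne(k, 0)), (0, True)) + sqrt(2)*cos(2*y)/2


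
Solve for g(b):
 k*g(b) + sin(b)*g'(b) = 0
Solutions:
 g(b) = C1*exp(k*(-log(cos(b) - 1) + log(cos(b) + 1))/2)


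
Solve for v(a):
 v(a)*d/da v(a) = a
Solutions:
 v(a) = -sqrt(C1 + a^2)
 v(a) = sqrt(C1 + a^2)


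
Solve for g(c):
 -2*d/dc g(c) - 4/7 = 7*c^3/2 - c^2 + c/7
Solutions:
 g(c) = C1 - 7*c^4/16 + c^3/6 - c^2/28 - 2*c/7


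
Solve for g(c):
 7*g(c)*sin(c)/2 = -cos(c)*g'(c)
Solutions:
 g(c) = C1*cos(c)^(7/2)


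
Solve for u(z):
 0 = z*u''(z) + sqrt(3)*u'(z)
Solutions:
 u(z) = C1 + C2*z^(1 - sqrt(3))


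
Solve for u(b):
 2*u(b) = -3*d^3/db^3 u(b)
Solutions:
 u(b) = C3*exp(-2^(1/3)*3^(2/3)*b/3) + (C1*sin(2^(1/3)*3^(1/6)*b/2) + C2*cos(2^(1/3)*3^(1/6)*b/2))*exp(2^(1/3)*3^(2/3)*b/6)


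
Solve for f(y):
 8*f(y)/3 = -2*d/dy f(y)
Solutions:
 f(y) = C1*exp(-4*y/3)


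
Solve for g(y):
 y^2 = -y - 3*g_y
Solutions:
 g(y) = C1 - y^3/9 - y^2/6


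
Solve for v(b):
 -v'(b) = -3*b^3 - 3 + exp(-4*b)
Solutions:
 v(b) = C1 + 3*b^4/4 + 3*b + exp(-4*b)/4


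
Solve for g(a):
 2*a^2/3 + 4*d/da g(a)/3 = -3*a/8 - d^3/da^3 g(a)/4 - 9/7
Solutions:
 g(a) = C1 + C2*sin(4*sqrt(3)*a/3) + C3*cos(4*sqrt(3)*a/3) - a^3/6 - 9*a^2/64 - 87*a/112


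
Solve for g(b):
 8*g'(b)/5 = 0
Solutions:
 g(b) = C1


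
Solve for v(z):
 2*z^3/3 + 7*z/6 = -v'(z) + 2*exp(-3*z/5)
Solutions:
 v(z) = C1 - z^4/6 - 7*z^2/12 - 10*exp(-3*z/5)/3


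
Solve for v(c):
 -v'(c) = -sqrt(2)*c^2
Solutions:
 v(c) = C1 + sqrt(2)*c^3/3


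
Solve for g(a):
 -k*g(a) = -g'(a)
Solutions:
 g(a) = C1*exp(a*k)


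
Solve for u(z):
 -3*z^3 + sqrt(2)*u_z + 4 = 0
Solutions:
 u(z) = C1 + 3*sqrt(2)*z^4/8 - 2*sqrt(2)*z


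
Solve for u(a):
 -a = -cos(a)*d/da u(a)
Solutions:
 u(a) = C1 + Integral(a/cos(a), a)


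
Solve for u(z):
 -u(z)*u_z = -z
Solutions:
 u(z) = -sqrt(C1 + z^2)
 u(z) = sqrt(C1 + z^2)


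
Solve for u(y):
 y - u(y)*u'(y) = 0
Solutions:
 u(y) = -sqrt(C1 + y^2)
 u(y) = sqrt(C1 + y^2)


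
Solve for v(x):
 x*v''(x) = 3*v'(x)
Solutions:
 v(x) = C1 + C2*x^4


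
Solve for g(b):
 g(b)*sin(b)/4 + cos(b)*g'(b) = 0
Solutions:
 g(b) = C1*cos(b)^(1/4)


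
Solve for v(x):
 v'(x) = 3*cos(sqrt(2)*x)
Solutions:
 v(x) = C1 + 3*sqrt(2)*sin(sqrt(2)*x)/2


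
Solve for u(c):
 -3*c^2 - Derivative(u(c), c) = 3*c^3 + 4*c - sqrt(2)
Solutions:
 u(c) = C1 - 3*c^4/4 - c^3 - 2*c^2 + sqrt(2)*c


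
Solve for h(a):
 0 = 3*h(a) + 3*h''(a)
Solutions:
 h(a) = C1*sin(a) + C2*cos(a)


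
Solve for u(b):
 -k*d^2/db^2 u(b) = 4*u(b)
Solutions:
 u(b) = C1*exp(-2*b*sqrt(-1/k)) + C2*exp(2*b*sqrt(-1/k))


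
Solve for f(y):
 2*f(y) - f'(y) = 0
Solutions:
 f(y) = C1*exp(2*y)


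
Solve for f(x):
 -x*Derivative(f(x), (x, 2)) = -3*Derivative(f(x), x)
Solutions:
 f(x) = C1 + C2*x^4


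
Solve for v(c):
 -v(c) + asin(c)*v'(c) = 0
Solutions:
 v(c) = C1*exp(Integral(1/asin(c), c))


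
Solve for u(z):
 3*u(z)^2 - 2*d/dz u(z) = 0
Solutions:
 u(z) = -2/(C1 + 3*z)


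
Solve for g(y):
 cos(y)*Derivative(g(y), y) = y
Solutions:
 g(y) = C1 + Integral(y/cos(y), y)


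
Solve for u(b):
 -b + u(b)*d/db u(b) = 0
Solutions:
 u(b) = -sqrt(C1 + b^2)
 u(b) = sqrt(C1 + b^2)


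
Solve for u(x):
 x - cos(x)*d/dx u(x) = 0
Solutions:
 u(x) = C1 + Integral(x/cos(x), x)


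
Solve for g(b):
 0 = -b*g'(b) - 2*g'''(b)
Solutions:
 g(b) = C1 + Integral(C2*airyai(-2^(2/3)*b/2) + C3*airybi(-2^(2/3)*b/2), b)


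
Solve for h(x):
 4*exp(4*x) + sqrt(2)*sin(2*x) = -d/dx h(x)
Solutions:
 h(x) = C1 - exp(4*x) + sqrt(2)*cos(2*x)/2


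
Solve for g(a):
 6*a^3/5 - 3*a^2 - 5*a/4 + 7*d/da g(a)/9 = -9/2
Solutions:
 g(a) = C1 - 27*a^4/70 + 9*a^3/7 + 45*a^2/56 - 81*a/14


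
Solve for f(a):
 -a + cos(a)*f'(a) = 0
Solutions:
 f(a) = C1 + Integral(a/cos(a), a)


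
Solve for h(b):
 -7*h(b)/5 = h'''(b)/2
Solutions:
 h(b) = C3*exp(-14^(1/3)*5^(2/3)*b/5) + (C1*sin(14^(1/3)*sqrt(3)*5^(2/3)*b/10) + C2*cos(14^(1/3)*sqrt(3)*5^(2/3)*b/10))*exp(14^(1/3)*5^(2/3)*b/10)


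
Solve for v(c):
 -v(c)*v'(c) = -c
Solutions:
 v(c) = -sqrt(C1 + c^2)
 v(c) = sqrt(C1 + c^2)


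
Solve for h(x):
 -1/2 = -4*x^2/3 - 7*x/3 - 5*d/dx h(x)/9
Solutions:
 h(x) = C1 - 4*x^3/5 - 21*x^2/10 + 9*x/10


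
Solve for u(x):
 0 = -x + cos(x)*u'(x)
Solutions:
 u(x) = C1 + Integral(x/cos(x), x)


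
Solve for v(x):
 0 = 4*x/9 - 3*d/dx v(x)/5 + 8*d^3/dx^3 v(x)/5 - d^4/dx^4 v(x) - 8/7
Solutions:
 v(x) = C1 + C2*exp(x) + C3*exp(x*(3 - sqrt(69))/10) + C4*exp(x*(3 + sqrt(69))/10) + 10*x^2/27 - 40*x/21


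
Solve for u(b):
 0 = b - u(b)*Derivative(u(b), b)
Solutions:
 u(b) = -sqrt(C1 + b^2)
 u(b) = sqrt(C1 + b^2)


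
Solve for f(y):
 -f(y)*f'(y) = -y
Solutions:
 f(y) = -sqrt(C1 + y^2)
 f(y) = sqrt(C1 + y^2)


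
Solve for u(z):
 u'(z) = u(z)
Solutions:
 u(z) = C1*exp(z)


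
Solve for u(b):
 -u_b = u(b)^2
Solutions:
 u(b) = 1/(C1 + b)


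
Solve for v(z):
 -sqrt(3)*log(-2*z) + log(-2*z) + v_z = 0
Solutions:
 v(z) = C1 + z*(-1 + sqrt(3))*log(-z) + z*(-sqrt(3) - log(2) + 1 + sqrt(3)*log(2))


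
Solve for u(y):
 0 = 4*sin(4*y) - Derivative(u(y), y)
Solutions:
 u(y) = C1 - cos(4*y)


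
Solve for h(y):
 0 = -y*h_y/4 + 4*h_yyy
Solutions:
 h(y) = C1 + Integral(C2*airyai(2^(2/3)*y/4) + C3*airybi(2^(2/3)*y/4), y)


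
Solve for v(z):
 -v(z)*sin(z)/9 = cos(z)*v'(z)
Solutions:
 v(z) = C1*cos(z)^(1/9)


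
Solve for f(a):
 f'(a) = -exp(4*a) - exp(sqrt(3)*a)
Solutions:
 f(a) = C1 - exp(4*a)/4 - sqrt(3)*exp(sqrt(3)*a)/3


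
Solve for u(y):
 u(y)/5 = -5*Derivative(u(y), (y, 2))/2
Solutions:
 u(y) = C1*sin(sqrt(2)*y/5) + C2*cos(sqrt(2)*y/5)


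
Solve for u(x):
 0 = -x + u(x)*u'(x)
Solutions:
 u(x) = -sqrt(C1 + x^2)
 u(x) = sqrt(C1 + x^2)


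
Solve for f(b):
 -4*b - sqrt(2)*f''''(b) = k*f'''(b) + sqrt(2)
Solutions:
 f(b) = C1 + C2*b + C3*b^2 + C4*exp(-sqrt(2)*b*k/2) - b^4/(6*k) + sqrt(2)*b^3*(-1 + 4/k)/(6*k)


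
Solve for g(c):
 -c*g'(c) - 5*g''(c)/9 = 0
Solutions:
 g(c) = C1 + C2*erf(3*sqrt(10)*c/10)


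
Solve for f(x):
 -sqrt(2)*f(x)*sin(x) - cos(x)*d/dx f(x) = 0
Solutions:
 f(x) = C1*cos(x)^(sqrt(2))


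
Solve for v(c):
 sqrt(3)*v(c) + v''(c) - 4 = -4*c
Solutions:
 v(c) = C1*sin(3^(1/4)*c) + C2*cos(3^(1/4)*c) - 4*sqrt(3)*c/3 + 4*sqrt(3)/3


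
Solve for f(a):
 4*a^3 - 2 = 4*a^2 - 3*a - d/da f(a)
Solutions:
 f(a) = C1 - a^4 + 4*a^3/3 - 3*a^2/2 + 2*a


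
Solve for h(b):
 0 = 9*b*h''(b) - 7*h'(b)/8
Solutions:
 h(b) = C1 + C2*b^(79/72)


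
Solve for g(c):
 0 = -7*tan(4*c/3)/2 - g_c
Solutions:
 g(c) = C1 + 21*log(cos(4*c/3))/8


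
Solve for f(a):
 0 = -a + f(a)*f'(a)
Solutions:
 f(a) = -sqrt(C1 + a^2)
 f(a) = sqrt(C1 + a^2)


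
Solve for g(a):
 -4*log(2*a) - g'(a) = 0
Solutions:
 g(a) = C1 - 4*a*log(a) - a*log(16) + 4*a


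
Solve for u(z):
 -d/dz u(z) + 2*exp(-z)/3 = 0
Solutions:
 u(z) = C1 - 2*exp(-z)/3


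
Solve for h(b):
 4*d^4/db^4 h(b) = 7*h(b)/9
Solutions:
 h(b) = C1*exp(-sqrt(6)*7^(1/4)*b/6) + C2*exp(sqrt(6)*7^(1/4)*b/6) + C3*sin(sqrt(6)*7^(1/4)*b/6) + C4*cos(sqrt(6)*7^(1/4)*b/6)


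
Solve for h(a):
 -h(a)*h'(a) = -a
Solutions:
 h(a) = -sqrt(C1 + a^2)
 h(a) = sqrt(C1 + a^2)


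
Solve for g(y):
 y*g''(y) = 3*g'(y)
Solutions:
 g(y) = C1 + C2*y^4


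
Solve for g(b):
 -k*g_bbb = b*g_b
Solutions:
 g(b) = C1 + Integral(C2*airyai(b*(-1/k)^(1/3)) + C3*airybi(b*(-1/k)^(1/3)), b)


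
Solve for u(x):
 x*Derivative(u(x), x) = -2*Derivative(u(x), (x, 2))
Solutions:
 u(x) = C1 + C2*erf(x/2)


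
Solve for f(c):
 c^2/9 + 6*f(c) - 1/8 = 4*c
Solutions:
 f(c) = -c^2/54 + 2*c/3 + 1/48


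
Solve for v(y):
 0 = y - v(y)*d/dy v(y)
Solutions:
 v(y) = -sqrt(C1 + y^2)
 v(y) = sqrt(C1 + y^2)


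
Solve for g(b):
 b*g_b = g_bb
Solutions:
 g(b) = C1 + C2*erfi(sqrt(2)*b/2)


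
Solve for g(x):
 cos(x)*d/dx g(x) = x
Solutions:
 g(x) = C1 + Integral(x/cos(x), x)


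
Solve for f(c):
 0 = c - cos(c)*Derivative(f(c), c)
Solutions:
 f(c) = C1 + Integral(c/cos(c), c)


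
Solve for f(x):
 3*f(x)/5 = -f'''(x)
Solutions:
 f(x) = C3*exp(-3^(1/3)*5^(2/3)*x/5) + (C1*sin(3^(5/6)*5^(2/3)*x/10) + C2*cos(3^(5/6)*5^(2/3)*x/10))*exp(3^(1/3)*5^(2/3)*x/10)


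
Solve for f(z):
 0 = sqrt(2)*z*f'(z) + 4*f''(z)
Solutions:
 f(z) = C1 + C2*erf(2^(3/4)*z/4)


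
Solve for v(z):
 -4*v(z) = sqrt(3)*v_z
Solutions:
 v(z) = C1*exp(-4*sqrt(3)*z/3)


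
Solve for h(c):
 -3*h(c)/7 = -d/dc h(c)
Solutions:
 h(c) = C1*exp(3*c/7)


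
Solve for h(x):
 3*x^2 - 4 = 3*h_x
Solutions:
 h(x) = C1 + x^3/3 - 4*x/3


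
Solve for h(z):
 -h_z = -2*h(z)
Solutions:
 h(z) = C1*exp(2*z)


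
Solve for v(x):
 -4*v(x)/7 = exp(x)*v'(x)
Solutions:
 v(x) = C1*exp(4*exp(-x)/7)


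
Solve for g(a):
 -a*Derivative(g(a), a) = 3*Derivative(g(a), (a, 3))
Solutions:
 g(a) = C1 + Integral(C2*airyai(-3^(2/3)*a/3) + C3*airybi(-3^(2/3)*a/3), a)


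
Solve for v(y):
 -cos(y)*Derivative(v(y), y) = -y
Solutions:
 v(y) = C1 + Integral(y/cos(y), y)


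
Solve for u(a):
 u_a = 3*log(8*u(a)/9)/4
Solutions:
 -4*Integral(1/(log(_y) - 2*log(3) + 3*log(2)), (_y, u(a)))/3 = C1 - a


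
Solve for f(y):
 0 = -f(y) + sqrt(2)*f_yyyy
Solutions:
 f(y) = C1*exp(-2^(7/8)*y/2) + C2*exp(2^(7/8)*y/2) + C3*sin(2^(7/8)*y/2) + C4*cos(2^(7/8)*y/2)


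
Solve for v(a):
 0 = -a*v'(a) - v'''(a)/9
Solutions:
 v(a) = C1 + Integral(C2*airyai(-3^(2/3)*a) + C3*airybi(-3^(2/3)*a), a)


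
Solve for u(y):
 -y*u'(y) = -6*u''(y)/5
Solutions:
 u(y) = C1 + C2*erfi(sqrt(15)*y/6)


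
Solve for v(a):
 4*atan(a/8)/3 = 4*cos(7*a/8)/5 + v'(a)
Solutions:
 v(a) = C1 + 4*a*atan(a/8)/3 - 16*log(a^2 + 64)/3 - 32*sin(7*a/8)/35


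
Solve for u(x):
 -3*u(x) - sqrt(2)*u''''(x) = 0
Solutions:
 u(x) = (C1*sin(2^(3/8)*3^(1/4)*x/2) + C2*cos(2^(3/8)*3^(1/4)*x/2))*exp(-2^(3/8)*3^(1/4)*x/2) + (C3*sin(2^(3/8)*3^(1/4)*x/2) + C4*cos(2^(3/8)*3^(1/4)*x/2))*exp(2^(3/8)*3^(1/4)*x/2)


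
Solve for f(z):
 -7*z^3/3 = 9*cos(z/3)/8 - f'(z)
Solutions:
 f(z) = C1 + 7*z^4/12 + 27*sin(z/3)/8


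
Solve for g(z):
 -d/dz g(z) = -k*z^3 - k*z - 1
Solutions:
 g(z) = C1 + k*z^4/4 + k*z^2/2 + z


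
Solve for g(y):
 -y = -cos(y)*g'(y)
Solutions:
 g(y) = C1 + Integral(y/cos(y), y)


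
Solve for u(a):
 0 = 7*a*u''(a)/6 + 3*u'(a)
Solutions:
 u(a) = C1 + C2/a^(11/7)


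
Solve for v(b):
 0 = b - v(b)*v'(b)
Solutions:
 v(b) = -sqrt(C1 + b^2)
 v(b) = sqrt(C1 + b^2)


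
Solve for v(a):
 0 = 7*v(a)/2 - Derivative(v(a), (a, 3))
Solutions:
 v(a) = C3*exp(2^(2/3)*7^(1/3)*a/2) + (C1*sin(2^(2/3)*sqrt(3)*7^(1/3)*a/4) + C2*cos(2^(2/3)*sqrt(3)*7^(1/3)*a/4))*exp(-2^(2/3)*7^(1/3)*a/4)


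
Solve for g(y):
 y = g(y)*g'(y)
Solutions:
 g(y) = -sqrt(C1 + y^2)
 g(y) = sqrt(C1 + y^2)


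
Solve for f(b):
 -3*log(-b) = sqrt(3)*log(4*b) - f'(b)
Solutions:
 f(b) = C1 + b*(sqrt(3) + 3)*log(b) + b*(-3 - sqrt(3) + 2*sqrt(3)*log(2) + 3*I*pi)


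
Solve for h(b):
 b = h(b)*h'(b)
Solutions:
 h(b) = -sqrt(C1 + b^2)
 h(b) = sqrt(C1 + b^2)


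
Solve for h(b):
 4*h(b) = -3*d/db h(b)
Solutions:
 h(b) = C1*exp(-4*b/3)


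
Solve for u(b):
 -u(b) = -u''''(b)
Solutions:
 u(b) = C1*exp(-b) + C2*exp(b) + C3*sin(b) + C4*cos(b)


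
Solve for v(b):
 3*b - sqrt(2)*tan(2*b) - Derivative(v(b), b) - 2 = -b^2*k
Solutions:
 v(b) = C1 + b^3*k/3 + 3*b^2/2 - 2*b + sqrt(2)*log(cos(2*b))/2


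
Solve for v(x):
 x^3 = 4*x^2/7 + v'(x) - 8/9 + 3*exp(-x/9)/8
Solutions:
 v(x) = C1 + x^4/4 - 4*x^3/21 + 8*x/9 + 27*exp(-x/9)/8


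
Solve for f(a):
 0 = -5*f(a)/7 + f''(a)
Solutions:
 f(a) = C1*exp(-sqrt(35)*a/7) + C2*exp(sqrt(35)*a/7)


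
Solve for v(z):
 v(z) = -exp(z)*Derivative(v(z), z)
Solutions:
 v(z) = C1*exp(exp(-z))


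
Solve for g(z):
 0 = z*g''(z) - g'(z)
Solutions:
 g(z) = C1 + C2*z^2


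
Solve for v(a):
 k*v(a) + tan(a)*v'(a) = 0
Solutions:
 v(a) = C1*exp(-k*log(sin(a)))


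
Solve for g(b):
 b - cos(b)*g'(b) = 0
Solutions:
 g(b) = C1 + Integral(b/cos(b), b)


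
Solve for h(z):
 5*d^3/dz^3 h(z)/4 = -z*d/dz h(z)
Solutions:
 h(z) = C1 + Integral(C2*airyai(-10^(2/3)*z/5) + C3*airybi(-10^(2/3)*z/5), z)


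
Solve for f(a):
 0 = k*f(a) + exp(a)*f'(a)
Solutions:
 f(a) = C1*exp(k*exp(-a))


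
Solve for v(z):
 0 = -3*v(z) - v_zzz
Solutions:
 v(z) = C3*exp(-3^(1/3)*z) + (C1*sin(3^(5/6)*z/2) + C2*cos(3^(5/6)*z/2))*exp(3^(1/3)*z/2)


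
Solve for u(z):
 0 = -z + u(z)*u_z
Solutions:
 u(z) = -sqrt(C1 + z^2)
 u(z) = sqrt(C1 + z^2)


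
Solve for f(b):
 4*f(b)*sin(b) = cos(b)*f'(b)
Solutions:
 f(b) = C1/cos(b)^4


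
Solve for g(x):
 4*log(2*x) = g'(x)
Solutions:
 g(x) = C1 + 4*x*log(x) - 4*x + x*log(16)


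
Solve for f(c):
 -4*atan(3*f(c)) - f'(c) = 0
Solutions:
 Integral(1/atan(3*_y), (_y, f(c))) = C1 - 4*c


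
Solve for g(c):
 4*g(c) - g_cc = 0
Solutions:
 g(c) = C1*exp(-2*c) + C2*exp(2*c)


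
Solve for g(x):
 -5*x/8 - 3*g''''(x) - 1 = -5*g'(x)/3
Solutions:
 g(x) = C1 + C4*exp(15^(1/3)*x/3) + 3*x^2/16 + 3*x/5 + (C2*sin(3^(5/6)*5^(1/3)*x/6) + C3*cos(3^(5/6)*5^(1/3)*x/6))*exp(-15^(1/3)*x/6)


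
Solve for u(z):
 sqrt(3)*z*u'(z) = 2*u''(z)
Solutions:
 u(z) = C1 + C2*erfi(3^(1/4)*z/2)


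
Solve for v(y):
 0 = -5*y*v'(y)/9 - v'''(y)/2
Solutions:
 v(y) = C1 + Integral(C2*airyai(-30^(1/3)*y/3) + C3*airybi(-30^(1/3)*y/3), y)


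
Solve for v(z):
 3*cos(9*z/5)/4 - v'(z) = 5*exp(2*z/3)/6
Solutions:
 v(z) = C1 - 5*exp(2*z/3)/4 + 5*sin(9*z/5)/12


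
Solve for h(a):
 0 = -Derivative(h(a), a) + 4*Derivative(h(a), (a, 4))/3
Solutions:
 h(a) = C1 + C4*exp(6^(1/3)*a/2) + (C2*sin(2^(1/3)*3^(5/6)*a/4) + C3*cos(2^(1/3)*3^(5/6)*a/4))*exp(-6^(1/3)*a/4)


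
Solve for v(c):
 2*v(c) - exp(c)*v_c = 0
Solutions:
 v(c) = C1*exp(-2*exp(-c))


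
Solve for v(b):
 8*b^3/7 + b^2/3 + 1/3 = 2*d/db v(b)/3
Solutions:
 v(b) = C1 + 3*b^4/7 + b^3/6 + b/2


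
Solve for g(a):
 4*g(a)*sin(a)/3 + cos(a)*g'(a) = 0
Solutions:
 g(a) = C1*cos(a)^(4/3)


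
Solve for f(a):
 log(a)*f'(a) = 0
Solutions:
 f(a) = C1


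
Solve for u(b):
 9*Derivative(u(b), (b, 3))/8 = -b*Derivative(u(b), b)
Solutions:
 u(b) = C1 + Integral(C2*airyai(-2*3^(1/3)*b/3) + C3*airybi(-2*3^(1/3)*b/3), b)


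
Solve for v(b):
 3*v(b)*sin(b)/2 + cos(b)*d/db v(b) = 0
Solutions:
 v(b) = C1*cos(b)^(3/2)


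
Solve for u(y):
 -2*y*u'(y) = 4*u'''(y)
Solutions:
 u(y) = C1 + Integral(C2*airyai(-2^(2/3)*y/2) + C3*airybi(-2^(2/3)*y/2), y)


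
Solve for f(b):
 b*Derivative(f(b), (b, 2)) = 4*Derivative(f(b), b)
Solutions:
 f(b) = C1 + C2*b^5


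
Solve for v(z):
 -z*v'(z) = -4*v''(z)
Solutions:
 v(z) = C1 + C2*erfi(sqrt(2)*z/4)


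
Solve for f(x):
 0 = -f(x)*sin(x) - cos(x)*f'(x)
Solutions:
 f(x) = C1*cos(x)


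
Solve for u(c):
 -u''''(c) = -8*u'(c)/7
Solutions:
 u(c) = C1 + C4*exp(2*7^(2/3)*c/7) + (C2*sin(sqrt(3)*7^(2/3)*c/7) + C3*cos(sqrt(3)*7^(2/3)*c/7))*exp(-7^(2/3)*c/7)


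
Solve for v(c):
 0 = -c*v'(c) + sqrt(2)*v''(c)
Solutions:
 v(c) = C1 + C2*erfi(2^(1/4)*c/2)


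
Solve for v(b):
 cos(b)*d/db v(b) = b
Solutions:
 v(b) = C1 + Integral(b/cos(b), b)


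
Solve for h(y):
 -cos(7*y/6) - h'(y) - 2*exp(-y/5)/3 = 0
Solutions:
 h(y) = C1 - 6*sin(7*y/6)/7 + 10*exp(-y/5)/3


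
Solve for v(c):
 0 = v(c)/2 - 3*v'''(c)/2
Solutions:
 v(c) = C3*exp(3^(2/3)*c/3) + (C1*sin(3^(1/6)*c/2) + C2*cos(3^(1/6)*c/2))*exp(-3^(2/3)*c/6)


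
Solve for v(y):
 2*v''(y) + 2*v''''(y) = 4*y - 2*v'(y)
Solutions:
 v(y) = C1 + C2*exp(6^(1/3)*y*(-2*3^(1/3)/(9 + sqrt(93))^(1/3) + 2^(1/3)*(9 + sqrt(93))^(1/3))/12)*sin(2^(1/3)*3^(1/6)*y*(6/(9 + sqrt(93))^(1/3) + 2^(1/3)*3^(2/3)*(9 + sqrt(93))^(1/3))/12) + C3*exp(6^(1/3)*y*(-2*3^(1/3)/(9 + sqrt(93))^(1/3) + 2^(1/3)*(9 + sqrt(93))^(1/3))/12)*cos(2^(1/3)*3^(1/6)*y*(6/(9 + sqrt(93))^(1/3) + 2^(1/3)*3^(2/3)*(9 + sqrt(93))^(1/3))/12) + C4*exp(-6^(1/3)*y*(-2*3^(1/3)/(9 + sqrt(93))^(1/3) + 2^(1/3)*(9 + sqrt(93))^(1/3))/6) + y^2 - 2*y


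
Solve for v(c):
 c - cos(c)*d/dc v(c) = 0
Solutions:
 v(c) = C1 + Integral(c/cos(c), c)


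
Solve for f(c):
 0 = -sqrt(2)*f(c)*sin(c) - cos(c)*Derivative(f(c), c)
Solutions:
 f(c) = C1*cos(c)^(sqrt(2))


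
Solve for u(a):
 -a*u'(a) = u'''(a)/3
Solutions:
 u(a) = C1 + Integral(C2*airyai(-3^(1/3)*a) + C3*airybi(-3^(1/3)*a), a)


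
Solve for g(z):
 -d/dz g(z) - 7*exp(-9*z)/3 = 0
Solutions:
 g(z) = C1 + 7*exp(-9*z)/27


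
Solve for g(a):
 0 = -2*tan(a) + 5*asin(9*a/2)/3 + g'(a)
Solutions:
 g(a) = C1 - 5*a*asin(9*a/2)/3 - 5*sqrt(4 - 81*a^2)/27 - 2*log(cos(a))


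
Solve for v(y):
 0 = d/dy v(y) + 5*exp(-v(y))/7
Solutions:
 v(y) = log(C1 - 5*y/7)


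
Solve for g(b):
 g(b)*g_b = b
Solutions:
 g(b) = -sqrt(C1 + b^2)
 g(b) = sqrt(C1 + b^2)


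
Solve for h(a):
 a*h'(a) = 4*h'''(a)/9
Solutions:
 h(a) = C1 + Integral(C2*airyai(2^(1/3)*3^(2/3)*a/2) + C3*airybi(2^(1/3)*3^(2/3)*a/2), a)


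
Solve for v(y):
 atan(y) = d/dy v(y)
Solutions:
 v(y) = C1 + y*atan(y) - log(y^2 + 1)/2


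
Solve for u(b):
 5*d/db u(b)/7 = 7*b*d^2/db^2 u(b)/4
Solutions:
 u(b) = C1 + C2*b^(69/49)


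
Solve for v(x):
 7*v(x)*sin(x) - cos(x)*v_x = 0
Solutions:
 v(x) = C1/cos(x)^7


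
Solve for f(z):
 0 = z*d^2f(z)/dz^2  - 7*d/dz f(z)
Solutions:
 f(z) = C1 + C2*z^8


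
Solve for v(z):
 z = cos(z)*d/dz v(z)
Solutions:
 v(z) = C1 + Integral(z/cos(z), z)


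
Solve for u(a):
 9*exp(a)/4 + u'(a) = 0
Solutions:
 u(a) = C1 - 9*exp(a)/4


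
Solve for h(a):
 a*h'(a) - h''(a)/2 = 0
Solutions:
 h(a) = C1 + C2*erfi(a)


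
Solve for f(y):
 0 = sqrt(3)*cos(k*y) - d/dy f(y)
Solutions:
 f(y) = C1 + sqrt(3)*sin(k*y)/k


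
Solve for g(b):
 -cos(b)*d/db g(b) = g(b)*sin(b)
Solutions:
 g(b) = C1*cos(b)


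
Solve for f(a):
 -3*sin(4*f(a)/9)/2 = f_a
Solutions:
 3*a/2 + 9*log(cos(4*f(a)/9) - 1)/8 - 9*log(cos(4*f(a)/9) + 1)/8 = C1


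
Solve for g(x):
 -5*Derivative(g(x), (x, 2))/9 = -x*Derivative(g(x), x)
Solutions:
 g(x) = C1 + C2*erfi(3*sqrt(10)*x/10)


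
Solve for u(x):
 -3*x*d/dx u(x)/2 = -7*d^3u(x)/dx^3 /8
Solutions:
 u(x) = C1 + Integral(C2*airyai(12^(1/3)*7^(2/3)*x/7) + C3*airybi(12^(1/3)*7^(2/3)*x/7), x)


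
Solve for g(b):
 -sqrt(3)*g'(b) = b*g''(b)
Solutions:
 g(b) = C1 + C2*b^(1 - sqrt(3))


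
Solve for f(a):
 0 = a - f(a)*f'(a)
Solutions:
 f(a) = -sqrt(C1 + a^2)
 f(a) = sqrt(C1 + a^2)


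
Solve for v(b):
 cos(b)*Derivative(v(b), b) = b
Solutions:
 v(b) = C1 + Integral(b/cos(b), b)


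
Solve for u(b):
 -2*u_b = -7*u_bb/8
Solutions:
 u(b) = C1 + C2*exp(16*b/7)


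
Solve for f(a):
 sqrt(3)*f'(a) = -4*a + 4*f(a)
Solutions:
 f(a) = C1*exp(4*sqrt(3)*a/3) + a + sqrt(3)/4


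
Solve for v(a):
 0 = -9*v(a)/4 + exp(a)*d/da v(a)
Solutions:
 v(a) = C1*exp(-9*exp(-a)/4)


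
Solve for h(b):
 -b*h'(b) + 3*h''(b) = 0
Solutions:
 h(b) = C1 + C2*erfi(sqrt(6)*b/6)


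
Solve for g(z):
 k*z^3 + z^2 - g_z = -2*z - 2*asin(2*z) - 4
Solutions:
 g(z) = C1 + k*z^4/4 + z^3/3 + z^2 + 2*z*asin(2*z) + 4*z + sqrt(1 - 4*z^2)


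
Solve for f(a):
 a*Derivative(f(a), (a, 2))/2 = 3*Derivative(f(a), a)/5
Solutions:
 f(a) = C1 + C2*a^(11/5)


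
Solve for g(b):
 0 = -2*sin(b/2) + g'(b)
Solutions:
 g(b) = C1 - 4*cos(b/2)


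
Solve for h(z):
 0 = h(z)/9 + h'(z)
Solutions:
 h(z) = C1*exp(-z/9)


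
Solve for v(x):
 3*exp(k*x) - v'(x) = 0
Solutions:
 v(x) = C1 + 3*exp(k*x)/k


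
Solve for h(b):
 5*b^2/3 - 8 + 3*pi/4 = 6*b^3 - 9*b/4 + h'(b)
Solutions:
 h(b) = C1 - 3*b^4/2 + 5*b^3/9 + 9*b^2/8 - 8*b + 3*pi*b/4


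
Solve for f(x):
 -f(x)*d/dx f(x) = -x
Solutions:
 f(x) = -sqrt(C1 + x^2)
 f(x) = sqrt(C1 + x^2)


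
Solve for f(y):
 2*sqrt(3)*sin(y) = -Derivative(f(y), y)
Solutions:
 f(y) = C1 + 2*sqrt(3)*cos(y)


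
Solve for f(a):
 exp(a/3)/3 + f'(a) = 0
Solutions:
 f(a) = C1 - exp(a)^(1/3)


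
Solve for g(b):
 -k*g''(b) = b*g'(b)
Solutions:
 g(b) = C1 + C2*sqrt(k)*erf(sqrt(2)*b*sqrt(1/k)/2)


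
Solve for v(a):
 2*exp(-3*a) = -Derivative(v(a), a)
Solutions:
 v(a) = C1 + 2*exp(-3*a)/3


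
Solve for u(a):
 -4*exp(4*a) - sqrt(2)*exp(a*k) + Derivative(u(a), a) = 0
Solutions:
 u(a) = C1 + exp(4*a) + sqrt(2)*exp(a*k)/k


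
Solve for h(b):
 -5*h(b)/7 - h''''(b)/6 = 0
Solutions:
 h(b) = (C1*sin(14^(3/4)*15^(1/4)*b/14) + C2*cos(14^(3/4)*15^(1/4)*b/14))*exp(-14^(3/4)*15^(1/4)*b/14) + (C3*sin(14^(3/4)*15^(1/4)*b/14) + C4*cos(14^(3/4)*15^(1/4)*b/14))*exp(14^(3/4)*15^(1/4)*b/14)


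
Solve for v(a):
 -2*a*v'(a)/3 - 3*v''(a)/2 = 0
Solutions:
 v(a) = C1 + C2*erf(sqrt(2)*a/3)


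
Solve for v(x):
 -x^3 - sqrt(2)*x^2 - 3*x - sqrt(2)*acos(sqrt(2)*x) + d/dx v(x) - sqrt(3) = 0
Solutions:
 v(x) = C1 + x^4/4 + sqrt(2)*x^3/3 + 3*x^2/2 + sqrt(3)*x + sqrt(2)*(x*acos(sqrt(2)*x) - sqrt(2)*sqrt(1 - 2*x^2)/2)


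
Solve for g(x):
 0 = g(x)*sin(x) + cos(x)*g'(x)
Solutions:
 g(x) = C1*cos(x)


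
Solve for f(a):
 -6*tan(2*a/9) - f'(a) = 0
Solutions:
 f(a) = C1 + 27*log(cos(2*a/9))


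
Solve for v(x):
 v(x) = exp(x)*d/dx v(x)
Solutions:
 v(x) = C1*exp(-exp(-x))


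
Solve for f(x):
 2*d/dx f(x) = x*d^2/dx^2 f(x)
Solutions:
 f(x) = C1 + C2*x^3


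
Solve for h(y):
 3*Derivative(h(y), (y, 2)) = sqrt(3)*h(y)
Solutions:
 h(y) = C1*exp(-3^(3/4)*y/3) + C2*exp(3^(3/4)*y/3)


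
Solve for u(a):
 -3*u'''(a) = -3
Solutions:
 u(a) = C1 + C2*a + C3*a^2 + a^3/6


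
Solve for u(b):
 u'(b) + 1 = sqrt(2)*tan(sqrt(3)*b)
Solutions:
 u(b) = C1 - b - sqrt(6)*log(cos(sqrt(3)*b))/3


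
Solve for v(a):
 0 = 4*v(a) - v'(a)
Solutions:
 v(a) = C1*exp(4*a)


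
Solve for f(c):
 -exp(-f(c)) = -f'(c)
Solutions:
 f(c) = log(C1 + c)


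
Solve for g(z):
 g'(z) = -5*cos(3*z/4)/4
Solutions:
 g(z) = C1 - 5*sin(3*z/4)/3


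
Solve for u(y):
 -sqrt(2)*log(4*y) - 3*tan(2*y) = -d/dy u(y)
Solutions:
 u(y) = C1 + sqrt(2)*y*(log(y) - 1) + 2*sqrt(2)*y*log(2) - 3*log(cos(2*y))/2


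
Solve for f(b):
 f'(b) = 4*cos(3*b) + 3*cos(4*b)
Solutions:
 f(b) = C1 + 4*sin(3*b)/3 + 3*sin(4*b)/4


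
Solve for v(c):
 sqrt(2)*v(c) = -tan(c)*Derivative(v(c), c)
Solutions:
 v(c) = C1/sin(c)^(sqrt(2))


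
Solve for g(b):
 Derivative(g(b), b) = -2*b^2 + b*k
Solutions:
 g(b) = C1 - 2*b^3/3 + b^2*k/2


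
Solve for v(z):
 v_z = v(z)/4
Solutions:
 v(z) = C1*exp(z/4)


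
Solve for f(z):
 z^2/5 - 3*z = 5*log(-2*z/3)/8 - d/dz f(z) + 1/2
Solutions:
 f(z) = C1 - z^3/15 + 3*z^2/2 + 5*z*log(-z)/8 + z*(-5*log(3) - 1 + 5*log(2))/8


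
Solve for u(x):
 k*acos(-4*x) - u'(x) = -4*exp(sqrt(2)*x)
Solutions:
 u(x) = C1 + k*(x*acos(-4*x) + sqrt(1 - 16*x^2)/4) + 2*sqrt(2)*exp(sqrt(2)*x)


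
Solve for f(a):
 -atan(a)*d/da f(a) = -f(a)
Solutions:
 f(a) = C1*exp(Integral(1/atan(a), a))


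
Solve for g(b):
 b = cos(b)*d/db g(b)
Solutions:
 g(b) = C1 + Integral(b/cos(b), b)


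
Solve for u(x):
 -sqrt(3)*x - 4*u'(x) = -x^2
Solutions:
 u(x) = C1 + x^3/12 - sqrt(3)*x^2/8


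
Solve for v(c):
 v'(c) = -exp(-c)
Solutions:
 v(c) = C1 + exp(-c)


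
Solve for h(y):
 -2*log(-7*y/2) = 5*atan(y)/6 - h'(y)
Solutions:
 h(y) = C1 + 2*y*log(-y) + 5*y*atan(y)/6 - 2*y - 2*y*log(2) + 2*y*log(7) - 5*log(y^2 + 1)/12


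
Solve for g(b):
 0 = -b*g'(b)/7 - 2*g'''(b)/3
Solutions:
 g(b) = C1 + Integral(C2*airyai(-14^(2/3)*3^(1/3)*b/14) + C3*airybi(-14^(2/3)*3^(1/3)*b/14), b)


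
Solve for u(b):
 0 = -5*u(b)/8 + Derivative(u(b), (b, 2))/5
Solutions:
 u(b) = C1*exp(-5*sqrt(2)*b/4) + C2*exp(5*sqrt(2)*b/4)


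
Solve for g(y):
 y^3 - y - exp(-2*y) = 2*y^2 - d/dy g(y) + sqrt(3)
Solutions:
 g(y) = C1 - y^4/4 + 2*y^3/3 + y^2/2 + sqrt(3)*y - exp(-2*y)/2


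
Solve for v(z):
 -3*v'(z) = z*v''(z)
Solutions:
 v(z) = C1 + C2/z^2


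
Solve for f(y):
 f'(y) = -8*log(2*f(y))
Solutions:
 Integral(1/(log(_y) + log(2)), (_y, f(y)))/8 = C1 - y


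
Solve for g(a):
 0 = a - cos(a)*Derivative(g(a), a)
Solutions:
 g(a) = C1 + Integral(a/cos(a), a)


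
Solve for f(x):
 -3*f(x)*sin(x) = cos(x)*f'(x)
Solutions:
 f(x) = C1*cos(x)^3


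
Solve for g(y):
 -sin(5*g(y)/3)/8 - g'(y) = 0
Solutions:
 y/8 + 3*log(cos(5*g(y)/3) - 1)/10 - 3*log(cos(5*g(y)/3) + 1)/10 = C1


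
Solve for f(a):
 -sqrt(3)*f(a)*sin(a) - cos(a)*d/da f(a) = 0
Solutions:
 f(a) = C1*cos(a)^(sqrt(3))


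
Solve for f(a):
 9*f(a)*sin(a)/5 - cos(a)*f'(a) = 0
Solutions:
 f(a) = C1/cos(a)^(9/5)


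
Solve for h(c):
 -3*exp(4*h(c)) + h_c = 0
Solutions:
 h(c) = log(-(-1/(C1 + 12*c))^(1/4))
 h(c) = log(-1/(C1 + 12*c))/4
 h(c) = log(-I*(-1/(C1 + 12*c))^(1/4))
 h(c) = log(I*(-1/(C1 + 12*c))^(1/4))


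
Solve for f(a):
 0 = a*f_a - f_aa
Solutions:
 f(a) = C1 + C2*erfi(sqrt(2)*a/2)


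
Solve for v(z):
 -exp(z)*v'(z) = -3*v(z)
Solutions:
 v(z) = C1*exp(-3*exp(-z))


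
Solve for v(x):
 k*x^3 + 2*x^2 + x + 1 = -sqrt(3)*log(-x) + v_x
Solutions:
 v(x) = C1 + k*x^4/4 + 2*x^3/3 + x^2/2 + sqrt(3)*x*log(-x) + x*(1 - sqrt(3))


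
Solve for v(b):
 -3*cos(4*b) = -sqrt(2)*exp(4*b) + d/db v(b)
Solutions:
 v(b) = C1 + sqrt(2)*exp(4*b)/4 - 3*sin(4*b)/4


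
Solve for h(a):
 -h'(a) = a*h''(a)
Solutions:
 h(a) = C1 + C2*log(a)


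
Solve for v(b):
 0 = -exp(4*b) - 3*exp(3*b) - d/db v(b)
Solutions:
 v(b) = C1 - exp(4*b)/4 - exp(3*b)


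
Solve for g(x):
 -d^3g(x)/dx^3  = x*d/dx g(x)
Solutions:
 g(x) = C1 + Integral(C2*airyai(-x) + C3*airybi(-x), x)


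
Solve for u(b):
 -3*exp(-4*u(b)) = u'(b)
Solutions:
 u(b) = log(-I*(C1 - 12*b)^(1/4))
 u(b) = log(I*(C1 - 12*b)^(1/4))
 u(b) = log(-(C1 - 12*b)^(1/4))
 u(b) = log(C1 - 12*b)/4


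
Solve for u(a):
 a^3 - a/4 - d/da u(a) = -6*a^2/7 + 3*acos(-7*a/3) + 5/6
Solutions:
 u(a) = C1 + a^4/4 + 2*a^3/7 - a^2/8 - 3*a*acos(-7*a/3) - 5*a/6 - 3*sqrt(9 - 49*a^2)/7


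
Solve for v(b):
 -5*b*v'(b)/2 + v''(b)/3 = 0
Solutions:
 v(b) = C1 + C2*erfi(sqrt(15)*b/2)


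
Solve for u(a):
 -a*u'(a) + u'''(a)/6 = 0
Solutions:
 u(a) = C1 + Integral(C2*airyai(6^(1/3)*a) + C3*airybi(6^(1/3)*a), a)


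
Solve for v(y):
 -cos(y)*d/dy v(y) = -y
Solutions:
 v(y) = C1 + Integral(y/cos(y), y)


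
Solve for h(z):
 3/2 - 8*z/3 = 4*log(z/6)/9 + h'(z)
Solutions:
 h(z) = C1 - 4*z^2/3 - 4*z*log(z)/9 + 4*z*log(6)/9 + 35*z/18


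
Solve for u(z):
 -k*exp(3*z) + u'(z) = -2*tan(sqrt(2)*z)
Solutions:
 u(z) = C1 + k*exp(3*z)/3 + sqrt(2)*log(cos(sqrt(2)*z))


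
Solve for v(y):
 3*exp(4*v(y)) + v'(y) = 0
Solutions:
 v(y) = log(-I*(1/(C1 + 12*y))^(1/4))
 v(y) = log(I*(1/(C1 + 12*y))^(1/4))
 v(y) = log(-(1/(C1 + 12*y))^(1/4))
 v(y) = log(1/(C1 + 12*y))/4


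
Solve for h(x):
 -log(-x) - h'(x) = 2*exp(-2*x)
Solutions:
 h(x) = C1 - x*log(-x) + x + exp(-2*x)


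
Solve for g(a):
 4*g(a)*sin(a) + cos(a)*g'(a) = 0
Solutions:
 g(a) = C1*cos(a)^4


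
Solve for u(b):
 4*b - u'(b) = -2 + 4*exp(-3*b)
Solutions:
 u(b) = C1 + 2*b^2 + 2*b + 4*exp(-3*b)/3


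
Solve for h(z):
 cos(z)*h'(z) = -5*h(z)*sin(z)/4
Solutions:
 h(z) = C1*cos(z)^(5/4)


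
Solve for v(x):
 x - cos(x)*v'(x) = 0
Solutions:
 v(x) = C1 + Integral(x/cos(x), x)


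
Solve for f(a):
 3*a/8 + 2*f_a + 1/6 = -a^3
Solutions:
 f(a) = C1 - a^4/8 - 3*a^2/32 - a/12


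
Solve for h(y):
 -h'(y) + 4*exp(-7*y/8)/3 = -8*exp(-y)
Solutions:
 h(y) = C1 - 8*exp(-y) - 32*exp(-7*y/8)/21


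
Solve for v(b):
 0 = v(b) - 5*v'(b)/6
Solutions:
 v(b) = C1*exp(6*b/5)


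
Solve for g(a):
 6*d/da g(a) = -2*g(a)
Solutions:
 g(a) = C1*exp(-a/3)


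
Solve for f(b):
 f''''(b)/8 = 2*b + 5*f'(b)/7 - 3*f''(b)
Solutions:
 f(b) = C1 + C2*exp(14^(1/3)*b*(-14^(1/3)*(5 + 3*sqrt(177))^(1/3)/14 + 2/(5 + 3*sqrt(177))^(1/3)))*sin(14^(1/3)*sqrt(3)*b*(2/(5 + 3*sqrt(177))^(1/3) + 14^(1/3)*(5 + 3*sqrt(177))^(1/3)/14)) + C3*exp(14^(1/3)*b*(-14^(1/3)*(5 + 3*sqrt(177))^(1/3)/14 + 2/(5 + 3*sqrt(177))^(1/3)))*cos(14^(1/3)*sqrt(3)*b*(2/(5 + 3*sqrt(177))^(1/3) + 14^(1/3)*(5 + 3*sqrt(177))^(1/3)/14)) + C4*exp(14^(1/3)*b*(-4/(5 + 3*sqrt(177))^(1/3) + 14^(1/3)*(5 + 3*sqrt(177))^(1/3)/7)) - 7*b^2/5 - 294*b/25


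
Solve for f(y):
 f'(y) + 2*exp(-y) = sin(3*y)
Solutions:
 f(y) = C1 - cos(3*y)/3 + 2*exp(-y)


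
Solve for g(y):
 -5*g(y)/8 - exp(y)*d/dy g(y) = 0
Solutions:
 g(y) = C1*exp(5*exp(-y)/8)


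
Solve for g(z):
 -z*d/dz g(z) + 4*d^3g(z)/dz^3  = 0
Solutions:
 g(z) = C1 + Integral(C2*airyai(2^(1/3)*z/2) + C3*airybi(2^(1/3)*z/2), z)


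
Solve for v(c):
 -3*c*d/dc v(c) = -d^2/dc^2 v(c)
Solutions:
 v(c) = C1 + C2*erfi(sqrt(6)*c/2)


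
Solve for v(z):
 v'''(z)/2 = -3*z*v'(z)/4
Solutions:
 v(z) = C1 + Integral(C2*airyai(-2^(2/3)*3^(1/3)*z/2) + C3*airybi(-2^(2/3)*3^(1/3)*z/2), z)


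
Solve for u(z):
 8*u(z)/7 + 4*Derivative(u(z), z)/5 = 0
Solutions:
 u(z) = C1*exp(-10*z/7)


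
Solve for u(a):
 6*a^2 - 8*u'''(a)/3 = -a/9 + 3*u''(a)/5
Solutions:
 u(a) = C1 + C2*a + C3*exp(-9*a/40) + 5*a^4/6 - 2395*a^3/162 + 47900*a^2/243


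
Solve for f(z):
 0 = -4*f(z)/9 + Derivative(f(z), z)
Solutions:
 f(z) = C1*exp(4*z/9)


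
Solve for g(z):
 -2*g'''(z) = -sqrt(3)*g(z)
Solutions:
 g(z) = C3*exp(2^(2/3)*3^(1/6)*z/2) + (C1*sin(6^(2/3)*z/4) + C2*cos(6^(2/3)*z/4))*exp(-2^(2/3)*3^(1/6)*z/4)


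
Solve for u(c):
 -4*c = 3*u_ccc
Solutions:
 u(c) = C1 + C2*c + C3*c^2 - c^4/18


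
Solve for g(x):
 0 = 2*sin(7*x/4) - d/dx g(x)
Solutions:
 g(x) = C1 - 8*cos(7*x/4)/7


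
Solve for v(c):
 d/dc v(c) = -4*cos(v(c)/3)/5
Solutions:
 4*c/5 - 3*log(sin(v(c)/3) - 1)/2 + 3*log(sin(v(c)/3) + 1)/2 = C1


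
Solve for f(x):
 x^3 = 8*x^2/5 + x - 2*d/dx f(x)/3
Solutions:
 f(x) = C1 - 3*x^4/8 + 4*x^3/5 + 3*x^2/4


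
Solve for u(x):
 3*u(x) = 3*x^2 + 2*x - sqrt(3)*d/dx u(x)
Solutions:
 u(x) = C1*exp(-sqrt(3)*x) + x^2 - 2*sqrt(3)*x/3 + 2*x/3 - 2*sqrt(3)/9 + 2/3


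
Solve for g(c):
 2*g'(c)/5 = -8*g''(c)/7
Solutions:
 g(c) = C1 + C2*exp(-7*c/20)


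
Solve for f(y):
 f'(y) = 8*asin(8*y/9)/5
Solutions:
 f(y) = C1 + 8*y*asin(8*y/9)/5 + sqrt(81 - 64*y^2)/5


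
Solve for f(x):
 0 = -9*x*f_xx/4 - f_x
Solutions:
 f(x) = C1 + C2*x^(5/9)


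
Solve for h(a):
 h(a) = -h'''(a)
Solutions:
 h(a) = C3*exp(-a) + (C1*sin(sqrt(3)*a/2) + C2*cos(sqrt(3)*a/2))*exp(a/2)


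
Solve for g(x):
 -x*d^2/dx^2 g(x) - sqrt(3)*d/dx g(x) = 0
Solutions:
 g(x) = C1 + C2*x^(1 - sqrt(3))


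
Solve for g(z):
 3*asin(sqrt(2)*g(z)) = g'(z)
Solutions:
 Integral(1/asin(sqrt(2)*_y), (_y, g(z))) = C1 + 3*z


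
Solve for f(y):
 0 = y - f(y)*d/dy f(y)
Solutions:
 f(y) = -sqrt(C1 + y^2)
 f(y) = sqrt(C1 + y^2)


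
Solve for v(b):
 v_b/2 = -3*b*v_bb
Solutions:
 v(b) = C1 + C2*b^(5/6)


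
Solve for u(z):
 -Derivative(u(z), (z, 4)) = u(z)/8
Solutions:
 u(z) = (C1*sin(2^(3/4)*z/4) + C2*cos(2^(3/4)*z/4))*exp(-2^(3/4)*z/4) + (C3*sin(2^(3/4)*z/4) + C4*cos(2^(3/4)*z/4))*exp(2^(3/4)*z/4)


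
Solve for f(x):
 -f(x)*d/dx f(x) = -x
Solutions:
 f(x) = -sqrt(C1 + x^2)
 f(x) = sqrt(C1 + x^2)


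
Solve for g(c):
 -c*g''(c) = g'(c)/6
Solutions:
 g(c) = C1 + C2*c^(5/6)


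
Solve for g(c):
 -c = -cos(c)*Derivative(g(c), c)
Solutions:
 g(c) = C1 + Integral(c/cos(c), c)


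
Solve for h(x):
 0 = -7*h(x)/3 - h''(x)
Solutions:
 h(x) = C1*sin(sqrt(21)*x/3) + C2*cos(sqrt(21)*x/3)


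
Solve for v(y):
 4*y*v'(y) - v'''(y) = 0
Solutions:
 v(y) = C1 + Integral(C2*airyai(2^(2/3)*y) + C3*airybi(2^(2/3)*y), y)


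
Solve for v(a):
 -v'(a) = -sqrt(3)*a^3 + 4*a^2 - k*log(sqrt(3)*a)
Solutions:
 v(a) = C1 + sqrt(3)*a^4/4 - 4*a^3/3 + a*k*log(a) - a*k + a*k*log(3)/2


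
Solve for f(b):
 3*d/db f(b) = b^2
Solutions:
 f(b) = C1 + b^3/9


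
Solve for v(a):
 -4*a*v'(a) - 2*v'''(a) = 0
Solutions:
 v(a) = C1 + Integral(C2*airyai(-2^(1/3)*a) + C3*airybi(-2^(1/3)*a), a)


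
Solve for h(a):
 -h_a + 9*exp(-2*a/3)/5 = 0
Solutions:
 h(a) = C1 - 27*exp(-2*a/3)/10


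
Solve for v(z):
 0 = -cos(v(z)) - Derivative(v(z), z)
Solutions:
 v(z) = pi - asin((C1 + exp(2*z))/(C1 - exp(2*z)))
 v(z) = asin((C1 + exp(2*z))/(C1 - exp(2*z)))


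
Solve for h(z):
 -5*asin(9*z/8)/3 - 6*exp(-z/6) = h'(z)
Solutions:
 h(z) = C1 - 5*z*asin(9*z/8)/3 - 5*sqrt(64 - 81*z^2)/27 + 36*exp(-z/6)


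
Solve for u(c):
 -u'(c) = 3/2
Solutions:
 u(c) = C1 - 3*c/2


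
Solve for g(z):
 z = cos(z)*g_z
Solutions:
 g(z) = C1 + Integral(z/cos(z), z)


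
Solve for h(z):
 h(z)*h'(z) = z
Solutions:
 h(z) = -sqrt(C1 + z^2)
 h(z) = sqrt(C1 + z^2)


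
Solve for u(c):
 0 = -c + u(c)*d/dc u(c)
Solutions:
 u(c) = -sqrt(C1 + c^2)
 u(c) = sqrt(C1 + c^2)


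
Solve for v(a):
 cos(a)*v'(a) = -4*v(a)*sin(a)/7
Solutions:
 v(a) = C1*cos(a)^(4/7)


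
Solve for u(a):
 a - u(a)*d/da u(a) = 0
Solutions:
 u(a) = -sqrt(C1 + a^2)
 u(a) = sqrt(C1 + a^2)


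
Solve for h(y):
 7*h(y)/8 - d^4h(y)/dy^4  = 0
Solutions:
 h(y) = C1*exp(-14^(1/4)*y/2) + C2*exp(14^(1/4)*y/2) + C3*sin(14^(1/4)*y/2) + C4*cos(14^(1/4)*y/2)


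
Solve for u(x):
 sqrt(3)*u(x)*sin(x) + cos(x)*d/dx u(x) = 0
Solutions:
 u(x) = C1*cos(x)^(sqrt(3))
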